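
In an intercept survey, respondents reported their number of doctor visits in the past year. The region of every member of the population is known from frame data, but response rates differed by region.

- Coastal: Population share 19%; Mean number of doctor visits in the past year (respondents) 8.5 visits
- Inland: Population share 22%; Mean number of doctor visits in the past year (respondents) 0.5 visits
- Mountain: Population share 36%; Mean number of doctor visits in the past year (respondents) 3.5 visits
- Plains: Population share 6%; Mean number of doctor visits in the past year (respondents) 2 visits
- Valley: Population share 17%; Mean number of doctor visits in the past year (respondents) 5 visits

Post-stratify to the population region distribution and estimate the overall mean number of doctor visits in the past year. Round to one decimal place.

Each cell contributes population-share × respondent value:
  Coastal: 0.19 × 8.5 = 1.615
  Inland: 0.22 × 0.5 = 0.11
  Mountain: 0.36 × 3.5 = 1.26
  Plains: 0.06 × 2 = 0.12
  Valley: 0.17 × 5 = 0.85
Post-stratified estimate = 3.955 → 4.0.

4.0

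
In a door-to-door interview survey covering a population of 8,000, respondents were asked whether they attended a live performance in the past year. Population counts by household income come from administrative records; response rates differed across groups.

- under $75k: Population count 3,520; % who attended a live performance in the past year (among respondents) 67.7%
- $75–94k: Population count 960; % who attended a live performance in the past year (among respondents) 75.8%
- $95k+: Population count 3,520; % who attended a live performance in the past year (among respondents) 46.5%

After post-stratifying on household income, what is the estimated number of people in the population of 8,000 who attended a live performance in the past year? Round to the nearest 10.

Each cell contributes its population count × the respondent rate:
  under $75k: 3,520 × 67.7% = 2383.04
  $75–94k: 960 × 75.8% = 727.68
  $95k+: 3,520 × 46.5% = 1636.8
Estimated total = 4747.52 → 4,750.

4,750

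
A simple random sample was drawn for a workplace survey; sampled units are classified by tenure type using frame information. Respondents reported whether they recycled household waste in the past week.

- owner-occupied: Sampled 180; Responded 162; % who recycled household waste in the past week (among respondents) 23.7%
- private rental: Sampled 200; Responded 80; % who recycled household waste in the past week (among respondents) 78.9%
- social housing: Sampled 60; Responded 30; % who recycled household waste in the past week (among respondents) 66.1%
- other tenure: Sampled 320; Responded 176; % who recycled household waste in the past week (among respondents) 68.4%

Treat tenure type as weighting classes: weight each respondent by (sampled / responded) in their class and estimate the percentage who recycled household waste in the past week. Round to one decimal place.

Class response rates: owner-occupied 162/180 = 90%, private rental 80/200 = 40%, social housing 30/60 = 50%, other tenure 176/320 = 55%.
Each respondent's weight = sampled/responded in their class; summing within a class gives n_sampled, so:
  owner-occupied: 180 × 23.7 = 4266
  private rental: 200 × 78.9 = 15780
  social housing: 60 × 66.1 = 3966
  other tenure: 320 × 68.4 = 21,888
Adjusted estimate = 45,900 / 760 = 60.3947 → 60.4%.

60.4%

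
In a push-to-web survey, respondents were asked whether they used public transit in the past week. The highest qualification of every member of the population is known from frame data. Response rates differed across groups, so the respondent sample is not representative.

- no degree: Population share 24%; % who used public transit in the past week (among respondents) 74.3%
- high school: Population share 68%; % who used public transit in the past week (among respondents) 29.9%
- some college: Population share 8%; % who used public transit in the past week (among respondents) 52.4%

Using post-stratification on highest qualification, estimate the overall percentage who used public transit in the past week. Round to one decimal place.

Reweight to the known highest qualification distribution:
  no degree: 0.24 × 74.3 = 17.832
  high school: 0.68 × 29.9 = 20.332
  some college: 0.08 × 52.4 = 4.192
Post-stratified estimate = 42.356 → 42.4%.

42.4%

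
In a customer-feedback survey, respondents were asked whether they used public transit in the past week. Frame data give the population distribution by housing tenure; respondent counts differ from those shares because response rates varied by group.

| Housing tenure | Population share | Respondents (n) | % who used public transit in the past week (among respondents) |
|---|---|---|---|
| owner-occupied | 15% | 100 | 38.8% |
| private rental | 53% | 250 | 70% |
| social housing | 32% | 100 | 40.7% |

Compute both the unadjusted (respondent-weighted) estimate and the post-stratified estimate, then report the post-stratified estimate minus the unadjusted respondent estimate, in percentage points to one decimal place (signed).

Without adjustment, the pooled respondent share is:
  (100/450)×38.8 + (250/450)×70 + (100/450)×40.7 = 56.5556%
Reweighting by population housing tenure shares:
  0.15×38.8 + 0.53×70 + 0.32×40.7 = 55.944%
Difference = 55.944 − 56.5556 = -0.6116 pp.

-0.6 percentage points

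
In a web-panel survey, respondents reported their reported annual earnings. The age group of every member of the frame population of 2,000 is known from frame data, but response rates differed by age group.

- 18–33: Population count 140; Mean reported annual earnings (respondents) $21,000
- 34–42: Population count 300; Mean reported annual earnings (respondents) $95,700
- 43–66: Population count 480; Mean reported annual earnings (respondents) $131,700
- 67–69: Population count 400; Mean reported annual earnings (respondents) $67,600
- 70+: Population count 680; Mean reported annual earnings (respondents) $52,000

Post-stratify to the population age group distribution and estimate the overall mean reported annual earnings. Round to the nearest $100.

Weight each group's respondent value by its population share:
  18–33: (140/2,000) × 21,000 = 1470
  34–42: (300/2,000) × 95,700 = 14,355
  43–66: (480/2,000) × 131,700 = 31,608
  67–69: (400/2,000) × 67,600 = 13,520
  70+: (680/2,000) × 52,000 = 17,680
Post-stratified estimate = 78,633 → $78,600.

$78,600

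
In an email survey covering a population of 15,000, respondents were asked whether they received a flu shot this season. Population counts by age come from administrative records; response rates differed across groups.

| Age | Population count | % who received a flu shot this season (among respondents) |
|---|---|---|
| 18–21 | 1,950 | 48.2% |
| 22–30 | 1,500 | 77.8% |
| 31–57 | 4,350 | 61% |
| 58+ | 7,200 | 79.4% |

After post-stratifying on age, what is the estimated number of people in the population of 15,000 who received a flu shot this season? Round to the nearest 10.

Each cell contributes its population count × the respondent rate:
  18–21: 1,950 × 48.2% = 939.9
  22–30: 1,500 × 77.8% = 1167
  31–57: 4,350 × 61% = 2653.5
  58+: 7,200 × 79.4% = 5716.8
Estimated total = 10477.2 → 10,480.

10,480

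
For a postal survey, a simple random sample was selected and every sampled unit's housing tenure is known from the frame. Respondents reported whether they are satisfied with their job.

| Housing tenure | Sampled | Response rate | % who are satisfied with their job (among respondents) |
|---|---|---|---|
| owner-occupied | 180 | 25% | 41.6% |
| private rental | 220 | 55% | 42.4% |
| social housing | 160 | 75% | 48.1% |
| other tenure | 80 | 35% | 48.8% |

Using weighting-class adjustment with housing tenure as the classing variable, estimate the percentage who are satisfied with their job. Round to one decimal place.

44.4%

Each respondent's weight = sampled/responded in their class; summing within a class gives n_sampled, so:
  owner-occupied: 180 × 41.6 = 7488
  private rental: 220 × 42.4 = 9328
  social housing: 160 × 48.1 = 7696
  other tenure: 80 × 48.8 = 3904
Adjusted estimate = 28,416 / 640 = 44.4 → 44.4%.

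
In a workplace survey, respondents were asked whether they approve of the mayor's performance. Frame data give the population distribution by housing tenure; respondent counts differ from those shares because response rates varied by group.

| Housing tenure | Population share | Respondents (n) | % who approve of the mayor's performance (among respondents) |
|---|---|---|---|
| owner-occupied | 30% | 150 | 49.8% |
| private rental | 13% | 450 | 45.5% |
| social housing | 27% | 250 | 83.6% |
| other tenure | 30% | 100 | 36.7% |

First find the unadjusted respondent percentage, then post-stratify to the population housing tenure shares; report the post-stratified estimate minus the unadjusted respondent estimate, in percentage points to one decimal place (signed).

-0.8 percentage points

Naive respondent-only estimate (weights = respondent counts):
  (150/950)×49.8 + (450/950)×45.5 + (250/950)×83.6 + (100/950)×36.7 = 55.2789%
Reweighting by population housing tenure shares:
  0.3×49.8 + 0.13×45.5 + 0.27×83.6 + 0.3×36.7 = 54.437%
Difference = 54.437 − 55.2789 = -0.8419 pp.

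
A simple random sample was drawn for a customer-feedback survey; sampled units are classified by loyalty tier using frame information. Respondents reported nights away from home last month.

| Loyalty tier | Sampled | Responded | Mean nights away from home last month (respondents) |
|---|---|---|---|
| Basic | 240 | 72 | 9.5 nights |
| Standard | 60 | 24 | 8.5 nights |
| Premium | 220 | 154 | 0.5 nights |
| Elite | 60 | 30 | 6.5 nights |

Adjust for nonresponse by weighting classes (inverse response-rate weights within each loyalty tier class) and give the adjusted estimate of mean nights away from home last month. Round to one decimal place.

Class response rates: Basic 72/240 = 30%, Standard 24/60 = 40%, Premium 154/220 = 70%, Elite 30/60 = 50%.
Inverse-response-rate weighting restores each class to its sampled count, so class totals weight by n_sampled:
  Basic: 240 × 9.5 = 2280
  Standard: 60 × 8.5 = 510
  Premium: 220 × 0.5 = 110
  Elite: 60 × 6.5 = 390
Adjusted estimate = 3290 / 580 = 5.67241 → 5.7.

5.7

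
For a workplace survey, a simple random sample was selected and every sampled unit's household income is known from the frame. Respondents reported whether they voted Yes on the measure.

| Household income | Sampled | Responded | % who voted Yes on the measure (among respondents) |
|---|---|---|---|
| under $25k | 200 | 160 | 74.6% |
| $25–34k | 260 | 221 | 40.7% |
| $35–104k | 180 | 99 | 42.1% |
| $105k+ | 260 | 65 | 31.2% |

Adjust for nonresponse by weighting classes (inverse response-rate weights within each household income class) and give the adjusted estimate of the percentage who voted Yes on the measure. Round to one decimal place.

45.8%

Response rates by class: under $25k 160/200 = 80%, $25–34k 221/260 = 85%, $35–104k 99/180 = 55%, $105k+ 65/260 = 25%.
Weighting each respondent by the inverse class response rate inflates each class back to its sampled size, so the class weight is n_sampled:
  under $25k: 200 × 74.6 = 14920
  $25–34k: 260 × 40.7 = 10,582
  $35–104k: 180 × 42.1 = 7578
  $105k+: 260 × 31.2 = 8112
Adjusted estimate = 41,192 / 900 = 45.7689 → 45.8%.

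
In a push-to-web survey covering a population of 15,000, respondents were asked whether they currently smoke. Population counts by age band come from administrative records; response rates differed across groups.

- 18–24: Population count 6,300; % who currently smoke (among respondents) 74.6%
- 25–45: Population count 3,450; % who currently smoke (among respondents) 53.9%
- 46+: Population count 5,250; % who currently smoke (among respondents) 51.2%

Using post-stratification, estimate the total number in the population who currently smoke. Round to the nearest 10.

9,250

Each cell contributes its population count × the respondent rate:
  18–24: 6,300 × 74.6% = 4699.8
  25–45: 3,450 × 53.9% = 1859.55
  46+: 5,250 × 51.2% = 2688
Estimated total = 9247.35 → 9,250.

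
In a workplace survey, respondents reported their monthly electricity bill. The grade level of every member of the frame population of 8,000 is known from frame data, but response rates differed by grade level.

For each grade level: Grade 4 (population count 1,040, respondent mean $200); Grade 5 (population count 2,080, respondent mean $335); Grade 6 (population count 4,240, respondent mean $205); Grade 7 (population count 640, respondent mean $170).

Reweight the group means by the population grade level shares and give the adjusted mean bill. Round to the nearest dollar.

$235

Reweight to the known grade level distribution:
  Grade 4: (1,040/8,000) × 200 = 26
  Grade 5: (2,080/8,000) × 335 = 87.1
  Grade 6: (4,240/8,000) × 205 = 108.65
  Grade 7: (640/8,000) × 170 = 13.6
Post-stratified estimate = 235.35 → $235.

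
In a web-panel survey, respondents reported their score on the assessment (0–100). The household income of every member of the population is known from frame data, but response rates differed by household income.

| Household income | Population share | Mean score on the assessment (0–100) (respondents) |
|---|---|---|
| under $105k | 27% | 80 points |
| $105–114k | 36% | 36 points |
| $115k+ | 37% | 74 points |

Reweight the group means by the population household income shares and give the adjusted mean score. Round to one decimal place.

61.9

Each cell contributes population-share × respondent value:
  under $105k: 0.27 × 80 = 21.6
  $105–114k: 0.36 × 36 = 12.96
  $115k+: 0.37 × 74 = 27.38
Post-stratified estimate = 61.94 → 61.9.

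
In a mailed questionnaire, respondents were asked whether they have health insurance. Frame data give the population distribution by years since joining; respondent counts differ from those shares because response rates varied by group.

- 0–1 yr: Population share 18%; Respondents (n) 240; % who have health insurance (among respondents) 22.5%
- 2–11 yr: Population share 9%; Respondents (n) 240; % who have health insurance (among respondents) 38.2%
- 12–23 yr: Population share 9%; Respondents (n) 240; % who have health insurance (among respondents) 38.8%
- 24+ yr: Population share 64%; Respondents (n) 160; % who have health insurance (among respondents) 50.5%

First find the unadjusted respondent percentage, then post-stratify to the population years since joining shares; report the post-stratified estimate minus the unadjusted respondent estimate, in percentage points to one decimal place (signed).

Without adjustment, the pooled respondent share is:
  (240/880)×22.5 + (240/880)×38.2 + (240/880)×38.8 + (160/880)×50.5 = 36.3182%
Post-stratified estimate weights by population shares:
  0.18×22.5 + 0.09×38.2 + 0.09×38.8 + 0.64×50.5 = 43.3%
Difference = 43.3 − 36.3182 = 6.9818 pp.

+7.0 percentage points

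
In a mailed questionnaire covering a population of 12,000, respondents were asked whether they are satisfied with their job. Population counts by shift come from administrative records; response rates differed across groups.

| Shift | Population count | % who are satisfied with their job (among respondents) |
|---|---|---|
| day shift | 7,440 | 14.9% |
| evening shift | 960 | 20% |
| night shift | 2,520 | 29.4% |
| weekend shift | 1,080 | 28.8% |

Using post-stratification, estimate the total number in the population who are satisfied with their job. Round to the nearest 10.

2,350

Apply each group's respondent rate to its population count:
  day shift: 7,440 × 14.9% = 1108.56
  evening shift: 960 × 20% = 192
  night shift: 2,520 × 29.4% = 740.88
  weekend shift: 1,080 × 28.8% = 311.04
Estimated total = 2352.48 → 2,350.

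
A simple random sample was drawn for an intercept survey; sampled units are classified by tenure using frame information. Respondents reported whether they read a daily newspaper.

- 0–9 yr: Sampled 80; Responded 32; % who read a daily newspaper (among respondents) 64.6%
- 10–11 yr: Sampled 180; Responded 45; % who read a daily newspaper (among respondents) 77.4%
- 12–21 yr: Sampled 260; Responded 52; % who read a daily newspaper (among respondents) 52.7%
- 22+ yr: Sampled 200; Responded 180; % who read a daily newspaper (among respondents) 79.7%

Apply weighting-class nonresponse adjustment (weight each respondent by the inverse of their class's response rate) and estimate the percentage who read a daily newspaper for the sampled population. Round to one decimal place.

Response rates by class: 0–9 yr 32/80 = 40%, 10–11 yr 45/180 = 25%, 12–21 yr 52/260 = 20%, 22+ yr 180/200 = 90%.
Weighting each respondent by the inverse class response rate inflates each class back to its sampled size, so the class weight is n_sampled:
  0–9 yr: 80 × 64.6 = 5168
  10–11 yr: 180 × 77.4 = 13932
  12–21 yr: 260 × 52.7 = 13,702
  22+ yr: 200 × 79.7 = 15,940
Adjusted estimate = 48,742 / 720 = 67.6972 → 67.7%.

67.7%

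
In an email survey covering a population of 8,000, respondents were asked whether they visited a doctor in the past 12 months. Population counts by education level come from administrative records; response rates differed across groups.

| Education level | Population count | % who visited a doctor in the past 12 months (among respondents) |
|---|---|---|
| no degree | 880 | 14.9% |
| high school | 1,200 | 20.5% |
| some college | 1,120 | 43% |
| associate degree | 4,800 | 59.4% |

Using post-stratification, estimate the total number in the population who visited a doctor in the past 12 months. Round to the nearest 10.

Each cell contributes its population count × the respondent rate:
  no degree: 880 × 14.9% = 131.12
  high school: 1,200 × 20.5% = 246
  some college: 1,120 × 43% = 481.6
  associate degree: 4,800 × 59.4% = 2851.2
Estimated total = 3709.92 → 3,710.

3,710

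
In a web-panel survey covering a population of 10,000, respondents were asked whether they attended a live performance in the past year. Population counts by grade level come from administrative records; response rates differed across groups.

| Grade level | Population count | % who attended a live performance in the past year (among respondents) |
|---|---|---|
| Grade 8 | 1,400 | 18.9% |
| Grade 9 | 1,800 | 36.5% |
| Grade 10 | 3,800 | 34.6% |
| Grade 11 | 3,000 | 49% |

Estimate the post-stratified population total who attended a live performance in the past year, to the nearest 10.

3,710

Estimated count per cell = population count × respondent percentage:
  Grade 8: 1,400 × 18.9% = 264.6
  Grade 9: 1,800 × 36.5% = 657
  Grade 10: 3,800 × 34.6% = 1314.8
  Grade 11: 3,000 × 49% = 1470
Estimated total = 3706.4 → 3,710.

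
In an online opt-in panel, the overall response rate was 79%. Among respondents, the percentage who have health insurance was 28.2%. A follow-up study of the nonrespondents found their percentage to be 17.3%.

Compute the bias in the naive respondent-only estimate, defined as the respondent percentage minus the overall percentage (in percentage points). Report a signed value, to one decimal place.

+2.3 percentage points

Nonresponse fraction = 1 − 0.79 = 0.21.
Bias = (nonresponse fraction) × (respondent percentage − nonrespondent percentage)
     = 0.21 × (28.2 − 17.3) = 0.21 × 10.9 = 2.289.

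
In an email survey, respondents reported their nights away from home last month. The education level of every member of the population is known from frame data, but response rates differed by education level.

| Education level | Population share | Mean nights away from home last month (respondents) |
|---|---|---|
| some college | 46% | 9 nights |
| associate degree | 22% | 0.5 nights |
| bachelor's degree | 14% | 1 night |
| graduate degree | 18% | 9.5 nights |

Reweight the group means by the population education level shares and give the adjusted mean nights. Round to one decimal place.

Weight each group's respondent value by its population share:
  some college: 0.46 × 9 = 4.14
  associate degree: 0.22 × 0.5 = 0.11
  bachelor's degree: 0.14 × 1 = 0.14
  graduate degree: 0.18 × 9.5 = 1.71
Post-stratified estimate = 6.1 → 6.1.

6.1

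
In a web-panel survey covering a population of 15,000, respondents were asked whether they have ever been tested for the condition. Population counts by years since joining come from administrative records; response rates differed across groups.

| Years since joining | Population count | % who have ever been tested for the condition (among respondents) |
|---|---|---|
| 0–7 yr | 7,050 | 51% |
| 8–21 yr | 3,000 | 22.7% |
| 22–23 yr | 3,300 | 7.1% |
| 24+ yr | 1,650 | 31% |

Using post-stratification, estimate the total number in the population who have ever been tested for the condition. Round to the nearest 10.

Each cell contributes its population count × the respondent rate:
  0–7 yr: 7,050 × 51% = 3595.5
  8–21 yr: 3,000 × 22.7% = 681
  22–23 yr: 3,300 × 7.1% = 234.3
  24+ yr: 1,650 × 31% = 511.5
Estimated total = 5022.3 → 5,020.

5,020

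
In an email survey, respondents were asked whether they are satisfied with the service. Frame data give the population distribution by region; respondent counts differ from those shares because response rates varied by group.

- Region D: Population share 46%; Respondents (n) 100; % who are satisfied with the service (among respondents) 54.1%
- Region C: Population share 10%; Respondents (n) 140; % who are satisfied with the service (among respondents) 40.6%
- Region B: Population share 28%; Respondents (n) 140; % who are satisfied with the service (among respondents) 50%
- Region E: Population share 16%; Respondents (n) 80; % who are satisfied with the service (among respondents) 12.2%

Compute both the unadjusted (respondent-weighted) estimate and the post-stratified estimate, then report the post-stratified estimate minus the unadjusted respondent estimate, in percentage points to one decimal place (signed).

Without adjustment, the pooled respondent share is:
  (100/460)×54.1 + (140/460)×40.6 + (140/460)×50 + (80/460)×12.2 = 41.4565%
Post-stratified estimate weights by population shares:
  0.46×54.1 + 0.1×40.6 + 0.28×50 + 0.16×12.2 = 44.898%
Difference = 44.898 − 41.4565 = 3.4415 pp.

+3.4 percentage points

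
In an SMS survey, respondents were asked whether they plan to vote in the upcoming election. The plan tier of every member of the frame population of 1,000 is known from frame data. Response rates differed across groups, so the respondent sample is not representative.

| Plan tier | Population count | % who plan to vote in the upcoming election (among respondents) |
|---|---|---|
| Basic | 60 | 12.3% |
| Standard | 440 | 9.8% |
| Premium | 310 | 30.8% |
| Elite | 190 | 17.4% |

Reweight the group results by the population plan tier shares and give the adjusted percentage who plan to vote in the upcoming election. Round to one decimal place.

Post-stratification weights by population share, not respondent share:
  Basic: (60/1,000) × 12.3 = 0.738
  Standard: (440/1,000) × 9.8 = 4.312
  Premium: (310/1,000) × 30.8 = 9.548
  Elite: (190/1,000) × 17.4 = 3.306
Post-stratified estimate = 17.904 → 17.9%.

17.9%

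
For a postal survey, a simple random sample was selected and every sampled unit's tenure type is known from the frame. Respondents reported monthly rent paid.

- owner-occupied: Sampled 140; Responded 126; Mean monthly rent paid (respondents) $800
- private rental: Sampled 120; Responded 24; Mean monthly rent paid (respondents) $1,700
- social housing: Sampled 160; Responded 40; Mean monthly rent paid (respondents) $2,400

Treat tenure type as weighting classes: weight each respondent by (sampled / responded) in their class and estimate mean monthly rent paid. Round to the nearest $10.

Class response rates: owner-occupied 126/140 = 90%, private rental 24/120 = 20%, social housing 40/160 = 25%.
Each respondent's weight = sampled/responded in their class; summing within a class gives n_sampled, so:
  owner-occupied: 140 × 800 = 112,000
  private rental: 120 × 1700 = 204,000
  social housing: 160 × 2400 = 384,000
Adjusted estimate = 700,000 / 420 = 1666.67 → $1,670.

$1,670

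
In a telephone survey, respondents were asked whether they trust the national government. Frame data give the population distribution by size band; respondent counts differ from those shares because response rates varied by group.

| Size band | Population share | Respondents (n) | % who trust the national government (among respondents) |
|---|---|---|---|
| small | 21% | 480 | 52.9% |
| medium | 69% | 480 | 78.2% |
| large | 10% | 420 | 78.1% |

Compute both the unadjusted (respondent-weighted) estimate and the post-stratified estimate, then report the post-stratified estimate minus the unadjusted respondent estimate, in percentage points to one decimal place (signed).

Naive respondent-only estimate (weights = respondent counts):
  (480/1380)×52.9 + (480/1380)×78.2 + (420/1380)×78.1 = 69.3696%
Post-stratifying to population shares instead:
  0.21×52.9 + 0.69×78.2 + 0.1×78.1 = 72.877%
Difference = 72.877 − 69.3696 = 3.5074 pp.

+3.5 percentage points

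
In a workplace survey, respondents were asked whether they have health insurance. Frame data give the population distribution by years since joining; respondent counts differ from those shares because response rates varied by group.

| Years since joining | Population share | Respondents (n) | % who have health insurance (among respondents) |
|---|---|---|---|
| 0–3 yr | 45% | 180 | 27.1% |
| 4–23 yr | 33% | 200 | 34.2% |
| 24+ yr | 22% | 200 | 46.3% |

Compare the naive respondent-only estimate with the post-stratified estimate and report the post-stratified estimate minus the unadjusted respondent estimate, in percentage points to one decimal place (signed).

-2.5 percentage points

Unadjusted (pooled respondent) estimate weights by respondent counts:
  (180/580)×27.1 + (200/580)×34.2 + (200/580)×46.3 = 36.169%
Reweighting by population years since joining shares:
  0.45×27.1 + 0.33×34.2 + 0.22×46.3 = 33.667%
Difference = 33.667 − 36.169 = -2.502 pp.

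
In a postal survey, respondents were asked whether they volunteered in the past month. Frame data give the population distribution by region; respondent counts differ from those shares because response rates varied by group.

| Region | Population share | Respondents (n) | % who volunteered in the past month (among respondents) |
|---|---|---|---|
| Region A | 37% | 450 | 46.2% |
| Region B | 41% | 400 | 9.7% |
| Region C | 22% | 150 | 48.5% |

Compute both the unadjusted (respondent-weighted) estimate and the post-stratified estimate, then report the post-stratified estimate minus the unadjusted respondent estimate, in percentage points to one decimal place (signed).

Unadjusted (pooled respondent) estimate weights by respondent counts:
  (450/1000)×46.2 + (400/1000)×9.7 + (150/1000)×48.5 = 31.945%
Post-stratifying to population shares instead:
  0.37×46.2 + 0.41×9.7 + 0.22×48.5 = 31.741%
Difference = 31.741 − 31.945 = -0.204 pp.

-0.2 percentage points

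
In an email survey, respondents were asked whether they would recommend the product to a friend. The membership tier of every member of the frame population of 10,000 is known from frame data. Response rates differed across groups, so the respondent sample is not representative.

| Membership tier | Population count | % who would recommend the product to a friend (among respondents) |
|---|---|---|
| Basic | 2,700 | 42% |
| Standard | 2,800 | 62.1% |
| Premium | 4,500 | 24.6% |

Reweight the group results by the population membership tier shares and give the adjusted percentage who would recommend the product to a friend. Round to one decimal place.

39.8%

Each cell contributes population-share × respondent value:
  Basic: (2,700/10,000) × 42 = 11.34
  Standard: (2,800/10,000) × 62.1 = 17.388
  Premium: (4,500/10,000) × 24.6 = 11.07
Post-stratified estimate = 39.798 → 39.8%.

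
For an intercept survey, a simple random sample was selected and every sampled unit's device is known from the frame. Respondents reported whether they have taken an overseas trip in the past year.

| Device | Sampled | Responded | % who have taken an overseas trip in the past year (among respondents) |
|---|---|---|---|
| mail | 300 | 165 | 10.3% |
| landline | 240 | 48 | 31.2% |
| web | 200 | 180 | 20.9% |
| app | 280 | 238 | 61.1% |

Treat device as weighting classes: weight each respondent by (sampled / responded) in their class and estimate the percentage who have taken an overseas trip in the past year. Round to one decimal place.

Class response rates: mail 165/300 = 55%, landline 48/240 = 20%, web 180/200 = 90%, app 238/280 = 85%.
Inverse-response-rate weighting restores each class to its sampled count, so class totals weight by n_sampled:
  mail: 300 × 10.3 = 3090
  landline: 240 × 31.2 = 7488
  web: 200 × 20.9 = 4180
  app: 280 × 61.1 = 17,108
Adjusted estimate = 31,866 / 1,020 = 31.2412 → 31.2%.

31.2%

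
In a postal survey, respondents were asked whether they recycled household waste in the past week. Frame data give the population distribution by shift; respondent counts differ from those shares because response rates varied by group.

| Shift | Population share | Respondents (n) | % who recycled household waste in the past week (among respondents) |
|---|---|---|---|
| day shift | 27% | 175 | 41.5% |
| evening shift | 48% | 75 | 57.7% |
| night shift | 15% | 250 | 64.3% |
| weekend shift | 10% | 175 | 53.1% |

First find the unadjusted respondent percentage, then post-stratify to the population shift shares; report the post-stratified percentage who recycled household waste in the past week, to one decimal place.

53.9%

Unadjusted (pooled respondent) estimate weights by respondent counts:
  (175/675)×41.5 + (75/675)×57.7 + (250/675)×64.3 + (175/675)×53.1 = 54.7519%
Post-stratifying to population shares instead:
  0.27×41.5 + 0.48×57.7 + 0.15×64.3 + 0.1×53.1 = 53.856%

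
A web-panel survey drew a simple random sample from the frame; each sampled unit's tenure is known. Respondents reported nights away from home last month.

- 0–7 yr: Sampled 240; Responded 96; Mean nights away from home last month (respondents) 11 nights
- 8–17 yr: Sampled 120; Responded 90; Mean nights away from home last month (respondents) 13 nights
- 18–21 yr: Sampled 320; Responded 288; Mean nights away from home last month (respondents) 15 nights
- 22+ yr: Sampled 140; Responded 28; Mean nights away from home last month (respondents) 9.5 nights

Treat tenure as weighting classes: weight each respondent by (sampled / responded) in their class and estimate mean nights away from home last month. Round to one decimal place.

Response rates by class: 0–7 yr 96/240 = 40%, 8–17 yr 90/120 = 75%, 18–21 yr 288/320 = 90%, 22+ yr 28/140 = 20%.
Each respondent's weight = sampled/responded in their class; summing within a class gives n_sampled, so:
  0–7 yr: 240 × 11 = 2640
  8–17 yr: 120 × 13 = 1560
  18–21 yr: 320 × 15 = 4800
  22+ yr: 140 × 9.5 = 1330
Adjusted estimate = 10,330 / 820 = 12.5976 → 12.6.

12.6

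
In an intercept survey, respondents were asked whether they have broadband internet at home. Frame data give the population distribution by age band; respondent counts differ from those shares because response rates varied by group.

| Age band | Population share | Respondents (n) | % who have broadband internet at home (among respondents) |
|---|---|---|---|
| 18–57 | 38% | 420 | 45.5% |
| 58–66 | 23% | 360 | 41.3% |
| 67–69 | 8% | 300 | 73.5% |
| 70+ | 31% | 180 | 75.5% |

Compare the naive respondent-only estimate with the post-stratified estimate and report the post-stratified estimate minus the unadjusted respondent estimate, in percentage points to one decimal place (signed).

Without adjustment, the pooled respondent share is:
  (420/1260)×45.5 + (360/1260)×41.3 + (300/1260)×73.5 + (180/1260)×75.5 = 55.2524%
Reweighting by population age band shares:
  0.38×45.5 + 0.23×41.3 + 0.08×73.5 + 0.31×75.5 = 56.074%
Difference = 56.074 − 55.2524 = 0.8216 pp.

+0.8 percentage points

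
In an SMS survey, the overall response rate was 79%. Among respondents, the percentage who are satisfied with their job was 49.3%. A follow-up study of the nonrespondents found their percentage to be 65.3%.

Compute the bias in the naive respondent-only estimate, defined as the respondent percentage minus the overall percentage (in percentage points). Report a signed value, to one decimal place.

Nonresponse fraction = 1 − 0.79 = 0.21.
Bias = (nonresponse fraction) × (respondent percentage − nonrespondent percentage)
     = 0.21 × (49.3 − 65.3) = 0.21 × -16 = -3.36.

-3.4 percentage points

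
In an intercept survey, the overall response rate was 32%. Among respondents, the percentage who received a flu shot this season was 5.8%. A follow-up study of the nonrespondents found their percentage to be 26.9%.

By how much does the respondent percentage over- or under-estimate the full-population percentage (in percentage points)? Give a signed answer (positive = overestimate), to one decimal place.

-14.3 percentage points

Nonresponse fraction = 1 − 0.32 = 0.68.
Bias = (nonresponse fraction) × (respondent percentage − nonrespondent percentage)
     = 0.68 × (5.8 − 26.9) = 0.68 × -21.1 = -14.348.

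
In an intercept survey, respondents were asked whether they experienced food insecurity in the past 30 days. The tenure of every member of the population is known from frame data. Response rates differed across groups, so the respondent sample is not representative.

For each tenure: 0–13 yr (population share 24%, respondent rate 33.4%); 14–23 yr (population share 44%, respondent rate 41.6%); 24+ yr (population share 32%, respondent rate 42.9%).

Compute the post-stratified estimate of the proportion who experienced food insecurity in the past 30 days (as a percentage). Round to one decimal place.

40.0%

Reweight to the known tenure distribution:
  0–13 yr: 0.24 × 33.4 = 8.016
  14–23 yr: 0.44 × 41.6 = 18.304
  24+ yr: 0.32 × 42.9 = 13.728
Post-stratified estimate = 40.048 → 40.0%.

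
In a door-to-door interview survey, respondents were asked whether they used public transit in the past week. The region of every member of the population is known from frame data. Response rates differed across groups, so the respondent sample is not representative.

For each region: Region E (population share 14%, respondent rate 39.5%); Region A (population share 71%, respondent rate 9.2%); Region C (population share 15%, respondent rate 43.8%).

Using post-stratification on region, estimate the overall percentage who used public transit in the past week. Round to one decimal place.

Reweight to the known region distribution:
  Region E: 0.14 × 39.5 = 5.53
  Region A: 0.71 × 9.2 = 6.532
  Region C: 0.15 × 43.8 = 6.57
Post-stratified estimate = 18.632 → 18.6%.

18.6%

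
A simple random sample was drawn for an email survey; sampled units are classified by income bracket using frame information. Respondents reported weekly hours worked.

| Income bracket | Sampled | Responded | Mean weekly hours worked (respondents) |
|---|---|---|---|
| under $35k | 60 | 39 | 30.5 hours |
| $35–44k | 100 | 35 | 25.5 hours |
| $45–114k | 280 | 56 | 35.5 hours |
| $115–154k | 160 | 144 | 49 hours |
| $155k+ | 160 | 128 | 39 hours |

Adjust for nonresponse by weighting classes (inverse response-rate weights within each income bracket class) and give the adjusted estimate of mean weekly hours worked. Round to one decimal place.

Response rates by class: under $35k 39/60 = 65%, $35–44k 35/100 = 35%, $45–114k 56/280 = 20%, $115–154k 144/160 = 90%, $155k+ 128/160 = 80%.
With weight = n_sampled/n_responded per class, the weighted class total is n_sampled:
  under $35k: 60 × 30.5 = 1830
  $35–44k: 100 × 25.5 = 2550
  $45–114k: 280 × 35.5 = 9940
  $115–154k: 160 × 49 = 7840
  $155k+: 160 × 39 = 6240
Adjusted estimate = 28,400 / 760 = 37.3684 → 37.4.

37.4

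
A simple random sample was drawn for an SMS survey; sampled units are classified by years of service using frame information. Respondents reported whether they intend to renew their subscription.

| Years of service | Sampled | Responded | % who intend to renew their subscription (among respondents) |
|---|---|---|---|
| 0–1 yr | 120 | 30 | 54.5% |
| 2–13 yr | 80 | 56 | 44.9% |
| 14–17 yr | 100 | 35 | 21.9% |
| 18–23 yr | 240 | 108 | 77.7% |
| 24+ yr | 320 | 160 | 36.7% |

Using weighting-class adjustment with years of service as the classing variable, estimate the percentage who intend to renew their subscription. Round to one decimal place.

Response rates by class: 0–1 yr 30/120 = 25%, 2–13 yr 56/80 = 70%, 14–17 yr 35/100 = 35%, 18–23 yr 108/240 = 45%, 24+ yr 160/320 = 50%.
Each respondent's weight = sampled/responded in their class; summing within a class gives n_sampled, so:
  0–1 yr: 120 × 54.5 = 6540
  2–13 yr: 80 × 44.9 = 3592
  14–17 yr: 100 × 21.9 = 2190
  18–23 yr: 240 × 77.7 = 18,648
  24+ yr: 320 × 36.7 = 11,744
Adjusted estimate = 42,714 / 860 = 49.6674 → 49.7%.

49.7%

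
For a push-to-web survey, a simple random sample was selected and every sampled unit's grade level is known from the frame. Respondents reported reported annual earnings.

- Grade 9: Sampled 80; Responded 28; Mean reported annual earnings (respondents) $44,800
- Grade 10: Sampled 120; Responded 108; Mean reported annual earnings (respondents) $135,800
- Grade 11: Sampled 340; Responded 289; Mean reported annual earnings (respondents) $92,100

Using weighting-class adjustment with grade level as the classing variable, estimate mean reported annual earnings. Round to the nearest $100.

Class response rates: Grade 9 28/80 = 35%, Grade 10 108/120 = 90%, Grade 11 289/340 = 85%.
Each respondent's weight = sampled/responded in their class; summing within a class gives n_sampled, so:
  Grade 9: 80 × 44,800 = 3,584,000
  Grade 10: 120 × 135,800 = 16,296,000
  Grade 11: 340 × 92,100 = 31,314,000
Adjusted estimate = 51,194,000 / 540 = 94803.7 → $94,800.

$94,800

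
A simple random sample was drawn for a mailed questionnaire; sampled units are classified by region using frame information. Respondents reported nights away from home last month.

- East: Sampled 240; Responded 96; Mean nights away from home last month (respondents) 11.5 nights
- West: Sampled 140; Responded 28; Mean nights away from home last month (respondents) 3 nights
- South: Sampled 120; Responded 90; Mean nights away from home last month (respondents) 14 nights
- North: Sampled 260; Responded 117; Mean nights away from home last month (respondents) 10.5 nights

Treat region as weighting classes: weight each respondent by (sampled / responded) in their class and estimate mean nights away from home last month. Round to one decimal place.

10.0

Response rates by class: East 96/240 = 40%, West 28/140 = 20%, South 90/120 = 75%, North 117/260 = 45%.
Weighting each respondent by the inverse class response rate inflates each class back to its sampled size, so the class weight is n_sampled:
  East: 240 × 11.5 = 2760
  West: 140 × 3 = 420
  South: 120 × 14 = 1680
  North: 260 × 10.5 = 2730
Adjusted estimate = 7590 / 760 = 9.98684 → 10.0.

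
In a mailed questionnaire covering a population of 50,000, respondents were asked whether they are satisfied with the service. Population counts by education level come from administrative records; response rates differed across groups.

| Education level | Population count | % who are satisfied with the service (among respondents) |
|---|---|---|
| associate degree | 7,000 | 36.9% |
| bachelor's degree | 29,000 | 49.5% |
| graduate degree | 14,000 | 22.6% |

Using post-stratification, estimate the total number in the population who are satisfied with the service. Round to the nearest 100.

20,100

Estimated count per cell = population count × respondent percentage:
  associate degree: 7,000 × 36.9% = 2583
  bachelor's degree: 29,000 × 49.5% = 14,355
  graduate degree: 14,000 × 22.6% = 3164
Estimated total = 20,102 → 20,100.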